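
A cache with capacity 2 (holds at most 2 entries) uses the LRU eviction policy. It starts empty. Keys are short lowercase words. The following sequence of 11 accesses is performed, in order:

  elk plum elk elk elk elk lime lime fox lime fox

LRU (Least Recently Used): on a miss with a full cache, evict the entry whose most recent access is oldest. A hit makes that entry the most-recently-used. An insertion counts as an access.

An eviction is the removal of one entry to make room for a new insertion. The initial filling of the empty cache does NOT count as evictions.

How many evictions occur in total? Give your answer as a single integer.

Answer: 2

Derivation:
LRU simulation (capacity=2):
  1. access elk: MISS. Cache (LRU->MRU): [elk]
  2. access plum: MISS. Cache (LRU->MRU): [elk plum]
  3. access elk: HIT. Cache (LRU->MRU): [plum elk]
  4. access elk: HIT. Cache (LRU->MRU): [plum elk]
  5. access elk: HIT. Cache (LRU->MRU): [plum elk]
  6. access elk: HIT. Cache (LRU->MRU): [plum elk]
  7. access lime: MISS, evict plum. Cache (LRU->MRU): [elk lime]
  8. access lime: HIT. Cache (LRU->MRU): [elk lime]
  9. access fox: MISS, evict elk. Cache (LRU->MRU): [lime fox]
  10. access lime: HIT. Cache (LRU->MRU): [fox lime]
  11. access fox: HIT. Cache (LRU->MRU): [lime fox]
Total: 7 hits, 4 misses, 2 evictions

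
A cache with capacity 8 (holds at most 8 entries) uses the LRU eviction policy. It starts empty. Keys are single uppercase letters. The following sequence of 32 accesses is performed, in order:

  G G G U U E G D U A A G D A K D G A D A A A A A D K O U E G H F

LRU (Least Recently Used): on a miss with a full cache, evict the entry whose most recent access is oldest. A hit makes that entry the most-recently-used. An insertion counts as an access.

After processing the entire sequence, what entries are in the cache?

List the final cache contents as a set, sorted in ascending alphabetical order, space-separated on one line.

LRU simulation (capacity=8):
  1. access G: MISS. Cache (LRU->MRU): [G]
  2. access G: HIT. Cache (LRU->MRU): [G]
  3. access G: HIT. Cache (LRU->MRU): [G]
  4. access U: MISS. Cache (LRU->MRU): [G U]
  5. access U: HIT. Cache (LRU->MRU): [G U]
  6. access E: MISS. Cache (LRU->MRU): [G U E]
  7. access G: HIT. Cache (LRU->MRU): [U E G]
  8. access D: MISS. Cache (LRU->MRU): [U E G D]
  9. access U: HIT. Cache (LRU->MRU): [E G D U]
  10. access A: MISS. Cache (LRU->MRU): [E G D U A]
  11. access A: HIT. Cache (LRU->MRU): [E G D U A]
  12. access G: HIT. Cache (LRU->MRU): [E D U A G]
  13. access D: HIT. Cache (LRU->MRU): [E U A G D]
  14. access A: HIT. Cache (LRU->MRU): [E U G D A]
  15. access K: MISS. Cache (LRU->MRU): [E U G D A K]
  16. access D: HIT. Cache (LRU->MRU): [E U G A K D]
  17. access G: HIT. Cache (LRU->MRU): [E U A K D G]
  18. access A: HIT. Cache (LRU->MRU): [E U K D G A]
  19. access D: HIT. Cache (LRU->MRU): [E U K G A D]
  20. access A: HIT. Cache (LRU->MRU): [E U K G D A]
  21. access A: HIT. Cache (LRU->MRU): [E U K G D A]
  22. access A: HIT. Cache (LRU->MRU): [E U K G D A]
  23. access A: HIT. Cache (LRU->MRU): [E U K G D A]
  24. access A: HIT. Cache (LRU->MRU): [E U K G D A]
  25. access D: HIT. Cache (LRU->MRU): [E U K G A D]
  26. access K: HIT. Cache (LRU->MRU): [E U G A D K]
  27. access O: MISS. Cache (LRU->MRU): [E U G A D K O]
  28. access U: HIT. Cache (LRU->MRU): [E G A D K O U]
  29. access E: HIT. Cache (LRU->MRU): [G A D K O U E]
  30. access G: HIT. Cache (LRU->MRU): [A D K O U E G]
  31. access H: MISS. Cache (LRU->MRU): [A D K O U E G H]
  32. access F: MISS, evict A. Cache (LRU->MRU): [D K O U E G H F]
Total: 23 hits, 9 misses, 1 evictions

Answer: D E F G H K O U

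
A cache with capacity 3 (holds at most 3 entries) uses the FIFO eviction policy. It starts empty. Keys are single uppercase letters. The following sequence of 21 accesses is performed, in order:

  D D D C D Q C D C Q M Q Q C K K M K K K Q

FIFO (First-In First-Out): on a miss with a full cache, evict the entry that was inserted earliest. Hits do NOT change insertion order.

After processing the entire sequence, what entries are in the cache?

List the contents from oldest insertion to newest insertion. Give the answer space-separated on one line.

Answer: Q M K

Derivation:
FIFO simulation (capacity=3):
  1. access D: MISS. Cache (old->new): [D]
  2. access D: HIT. Cache (old->new): [D]
  3. access D: HIT. Cache (old->new): [D]
  4. access C: MISS. Cache (old->new): [D C]
  5. access D: HIT. Cache (old->new): [D C]
  6. access Q: MISS. Cache (old->new): [D C Q]
  7. access C: HIT. Cache (old->new): [D C Q]
  8. access D: HIT. Cache (old->new): [D C Q]
  9. access C: HIT. Cache (old->new): [D C Q]
  10. access Q: HIT. Cache (old->new): [D C Q]
  11. access M: MISS, evict D. Cache (old->new): [C Q M]
  12. access Q: HIT. Cache (old->new): [C Q M]
  13. access Q: HIT. Cache (old->new): [C Q M]
  14. access C: HIT. Cache (old->new): [C Q M]
  15. access K: MISS, evict C. Cache (old->new): [Q M K]
  16. access K: HIT. Cache (old->new): [Q M K]
  17. access M: HIT. Cache (old->new): [Q M K]
  18. access K: HIT. Cache (old->new): [Q M K]
  19. access K: HIT. Cache (old->new): [Q M K]
  20. access K: HIT. Cache (old->new): [Q M K]
  21. access Q: HIT. Cache (old->new): [Q M K]
Total: 16 hits, 5 misses, 2 evictions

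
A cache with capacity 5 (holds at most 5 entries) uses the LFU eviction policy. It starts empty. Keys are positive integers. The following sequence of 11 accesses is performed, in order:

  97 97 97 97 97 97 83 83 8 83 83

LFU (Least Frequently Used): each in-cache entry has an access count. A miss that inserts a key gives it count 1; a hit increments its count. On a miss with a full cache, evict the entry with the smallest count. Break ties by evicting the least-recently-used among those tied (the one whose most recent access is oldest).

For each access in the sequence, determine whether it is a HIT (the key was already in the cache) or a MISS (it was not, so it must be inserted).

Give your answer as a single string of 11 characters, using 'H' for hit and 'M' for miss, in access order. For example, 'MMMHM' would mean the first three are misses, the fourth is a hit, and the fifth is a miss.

LFU simulation (capacity=5):
  1. access 97: MISS. Cache: [97(c=1)]
  2. access 97: HIT, count now 2. Cache: [97(c=2)]
  3. access 97: HIT, count now 3. Cache: [97(c=3)]
  4. access 97: HIT, count now 4. Cache: [97(c=4)]
  5. access 97: HIT, count now 5. Cache: [97(c=5)]
  6. access 97: HIT, count now 6. Cache: [97(c=6)]
  7. access 83: MISS. Cache: [83(c=1) 97(c=6)]
  8. access 83: HIT, count now 2. Cache: [83(c=2) 97(c=6)]
  9. access 8: MISS. Cache: [8(c=1) 83(c=2) 97(c=6)]
  10. access 83: HIT, count now 3. Cache: [8(c=1) 83(c=3) 97(c=6)]
  11. access 83: HIT, count now 4. Cache: [8(c=1) 83(c=4) 97(c=6)]
Total: 8 hits, 3 misses, 0 evictions

Answer: MHHHHHMHMHH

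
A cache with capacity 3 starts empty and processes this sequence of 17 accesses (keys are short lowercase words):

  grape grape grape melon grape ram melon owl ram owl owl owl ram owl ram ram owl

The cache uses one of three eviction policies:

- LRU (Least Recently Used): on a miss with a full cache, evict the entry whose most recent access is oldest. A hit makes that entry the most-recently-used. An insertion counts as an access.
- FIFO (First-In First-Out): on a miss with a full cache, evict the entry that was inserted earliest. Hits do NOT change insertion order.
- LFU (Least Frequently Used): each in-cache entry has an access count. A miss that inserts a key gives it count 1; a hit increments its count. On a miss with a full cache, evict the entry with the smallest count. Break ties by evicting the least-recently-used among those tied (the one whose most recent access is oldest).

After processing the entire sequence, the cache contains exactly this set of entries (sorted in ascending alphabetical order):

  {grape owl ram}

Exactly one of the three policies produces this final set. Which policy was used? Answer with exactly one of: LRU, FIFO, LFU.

Simulating under each policy and comparing final sets:
  LRU: final set = {melon owl ram} -> differs
  FIFO: final set = {melon owl ram} -> differs
  LFU: final set = {grape owl ram} -> MATCHES target
Only LFU produces the target set.

Answer: LFU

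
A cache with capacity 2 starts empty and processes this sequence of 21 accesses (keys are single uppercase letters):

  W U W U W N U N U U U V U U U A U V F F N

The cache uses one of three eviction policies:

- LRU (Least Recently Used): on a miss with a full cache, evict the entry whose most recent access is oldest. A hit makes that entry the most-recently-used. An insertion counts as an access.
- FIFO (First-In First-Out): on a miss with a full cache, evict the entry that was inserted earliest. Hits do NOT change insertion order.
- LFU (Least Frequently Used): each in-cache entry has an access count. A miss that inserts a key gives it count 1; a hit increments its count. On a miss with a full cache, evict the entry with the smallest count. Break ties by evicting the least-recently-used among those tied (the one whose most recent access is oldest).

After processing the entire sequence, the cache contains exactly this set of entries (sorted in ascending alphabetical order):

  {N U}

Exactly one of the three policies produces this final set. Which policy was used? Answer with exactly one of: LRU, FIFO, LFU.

Simulating under each policy and comparing final sets:
  LRU: final set = {F N} -> differs
  FIFO: final set = {F N} -> differs
  LFU: final set = {N U} -> MATCHES target
Only LFU produces the target set.

Answer: LFU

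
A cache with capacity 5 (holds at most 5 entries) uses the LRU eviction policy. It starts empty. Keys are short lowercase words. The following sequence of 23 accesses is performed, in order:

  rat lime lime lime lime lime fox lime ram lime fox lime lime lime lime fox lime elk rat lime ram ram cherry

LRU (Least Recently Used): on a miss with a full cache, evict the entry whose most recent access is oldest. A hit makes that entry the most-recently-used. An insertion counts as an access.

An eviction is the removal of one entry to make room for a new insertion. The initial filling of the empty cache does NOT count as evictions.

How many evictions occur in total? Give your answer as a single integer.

LRU simulation (capacity=5):
  1. access rat: MISS. Cache (LRU->MRU): [rat]
  2. access lime: MISS. Cache (LRU->MRU): [rat lime]
  3. access lime: HIT. Cache (LRU->MRU): [rat lime]
  4. access lime: HIT. Cache (LRU->MRU): [rat lime]
  5. access lime: HIT. Cache (LRU->MRU): [rat lime]
  6. access lime: HIT. Cache (LRU->MRU): [rat lime]
  7. access fox: MISS. Cache (LRU->MRU): [rat lime fox]
  8. access lime: HIT. Cache (LRU->MRU): [rat fox lime]
  9. access ram: MISS. Cache (LRU->MRU): [rat fox lime ram]
  10. access lime: HIT. Cache (LRU->MRU): [rat fox ram lime]
  11. access fox: HIT. Cache (LRU->MRU): [rat ram lime fox]
  12. access lime: HIT. Cache (LRU->MRU): [rat ram fox lime]
  13. access lime: HIT. Cache (LRU->MRU): [rat ram fox lime]
  14. access lime: HIT. Cache (LRU->MRU): [rat ram fox lime]
  15. access lime: HIT. Cache (LRU->MRU): [rat ram fox lime]
  16. access fox: HIT. Cache (LRU->MRU): [rat ram lime fox]
  17. access lime: HIT. Cache (LRU->MRU): [rat ram fox lime]
  18. access elk: MISS. Cache (LRU->MRU): [rat ram fox lime elk]
  19. access rat: HIT. Cache (LRU->MRU): [ram fox lime elk rat]
  20. access lime: HIT. Cache (LRU->MRU): [ram fox elk rat lime]
  21. access ram: HIT. Cache (LRU->MRU): [fox elk rat lime ram]
  22. access ram: HIT. Cache (LRU->MRU): [fox elk rat lime ram]
  23. access cherry: MISS, evict fox. Cache (LRU->MRU): [elk rat lime ram cherry]
Total: 17 hits, 6 misses, 1 evictions

Answer: 1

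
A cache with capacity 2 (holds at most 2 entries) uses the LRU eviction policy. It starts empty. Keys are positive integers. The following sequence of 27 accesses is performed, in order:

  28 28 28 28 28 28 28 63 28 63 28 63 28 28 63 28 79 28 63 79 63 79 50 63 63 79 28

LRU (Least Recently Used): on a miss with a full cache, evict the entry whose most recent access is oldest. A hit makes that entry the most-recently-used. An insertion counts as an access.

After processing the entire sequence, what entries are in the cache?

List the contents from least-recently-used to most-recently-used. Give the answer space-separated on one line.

LRU simulation (capacity=2):
  1. access 28: MISS. Cache (LRU->MRU): [28]
  2. access 28: HIT. Cache (LRU->MRU): [28]
  3. access 28: HIT. Cache (LRU->MRU): [28]
  4. access 28: HIT. Cache (LRU->MRU): [28]
  5. access 28: HIT. Cache (LRU->MRU): [28]
  6. access 28: HIT. Cache (LRU->MRU): [28]
  7. access 28: HIT. Cache (LRU->MRU): [28]
  8. access 63: MISS. Cache (LRU->MRU): [28 63]
  9. access 28: HIT. Cache (LRU->MRU): [63 28]
  10. access 63: HIT. Cache (LRU->MRU): [28 63]
  11. access 28: HIT. Cache (LRU->MRU): [63 28]
  12. access 63: HIT. Cache (LRU->MRU): [28 63]
  13. access 28: HIT. Cache (LRU->MRU): [63 28]
  14. access 28: HIT. Cache (LRU->MRU): [63 28]
  15. access 63: HIT. Cache (LRU->MRU): [28 63]
  16. access 28: HIT. Cache (LRU->MRU): [63 28]
  17. access 79: MISS, evict 63. Cache (LRU->MRU): [28 79]
  18. access 28: HIT. Cache (LRU->MRU): [79 28]
  19. access 63: MISS, evict 79. Cache (LRU->MRU): [28 63]
  20. access 79: MISS, evict 28. Cache (LRU->MRU): [63 79]
  21. access 63: HIT. Cache (LRU->MRU): [79 63]
  22. access 79: HIT. Cache (LRU->MRU): [63 79]
  23. access 50: MISS, evict 63. Cache (LRU->MRU): [79 50]
  24. access 63: MISS, evict 79. Cache (LRU->MRU): [50 63]
  25. access 63: HIT. Cache (LRU->MRU): [50 63]
  26. access 79: MISS, evict 50. Cache (LRU->MRU): [63 79]
  27. access 28: MISS, evict 63. Cache (LRU->MRU): [79 28]
Total: 18 hits, 9 misses, 7 evictions

Answer: 79 28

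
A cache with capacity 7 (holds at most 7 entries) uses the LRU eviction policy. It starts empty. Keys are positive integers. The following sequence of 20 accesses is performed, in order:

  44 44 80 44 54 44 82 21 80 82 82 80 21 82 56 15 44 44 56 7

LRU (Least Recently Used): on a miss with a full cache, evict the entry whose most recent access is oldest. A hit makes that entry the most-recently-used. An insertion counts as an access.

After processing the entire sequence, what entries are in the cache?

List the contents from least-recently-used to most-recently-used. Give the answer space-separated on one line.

Answer: 80 21 82 15 44 56 7

Derivation:
LRU simulation (capacity=7):
  1. access 44: MISS. Cache (LRU->MRU): [44]
  2. access 44: HIT. Cache (LRU->MRU): [44]
  3. access 80: MISS. Cache (LRU->MRU): [44 80]
  4. access 44: HIT. Cache (LRU->MRU): [80 44]
  5. access 54: MISS. Cache (LRU->MRU): [80 44 54]
  6. access 44: HIT. Cache (LRU->MRU): [80 54 44]
  7. access 82: MISS. Cache (LRU->MRU): [80 54 44 82]
  8. access 21: MISS. Cache (LRU->MRU): [80 54 44 82 21]
  9. access 80: HIT. Cache (LRU->MRU): [54 44 82 21 80]
  10. access 82: HIT. Cache (LRU->MRU): [54 44 21 80 82]
  11. access 82: HIT. Cache (LRU->MRU): [54 44 21 80 82]
  12. access 80: HIT. Cache (LRU->MRU): [54 44 21 82 80]
  13. access 21: HIT. Cache (LRU->MRU): [54 44 82 80 21]
  14. access 82: HIT. Cache (LRU->MRU): [54 44 80 21 82]
  15. access 56: MISS. Cache (LRU->MRU): [54 44 80 21 82 56]
  16. access 15: MISS. Cache (LRU->MRU): [54 44 80 21 82 56 15]
  17. access 44: HIT. Cache (LRU->MRU): [54 80 21 82 56 15 44]
  18. access 44: HIT. Cache (LRU->MRU): [54 80 21 82 56 15 44]
  19. access 56: HIT. Cache (LRU->MRU): [54 80 21 82 15 44 56]
  20. access 7: MISS, evict 54. Cache (LRU->MRU): [80 21 82 15 44 56 7]
Total: 12 hits, 8 misses, 1 evictions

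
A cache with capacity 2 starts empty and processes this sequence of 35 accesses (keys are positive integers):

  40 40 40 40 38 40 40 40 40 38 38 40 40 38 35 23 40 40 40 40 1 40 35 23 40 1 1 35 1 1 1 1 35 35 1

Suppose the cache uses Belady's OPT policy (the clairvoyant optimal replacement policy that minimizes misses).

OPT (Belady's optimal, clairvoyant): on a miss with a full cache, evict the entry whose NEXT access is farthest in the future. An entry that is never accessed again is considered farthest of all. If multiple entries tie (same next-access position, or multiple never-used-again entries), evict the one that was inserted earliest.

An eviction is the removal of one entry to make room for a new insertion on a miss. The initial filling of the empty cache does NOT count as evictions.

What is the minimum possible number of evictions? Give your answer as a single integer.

Answer: 7

Derivation:
OPT (Belady) simulation (capacity=2):
  1. access 40: MISS. Cache: [40]
  2. access 40: HIT. Next use of 40: step 3. Cache: [40]
  3. access 40: HIT. Next use of 40: step 4. Cache: [40]
  4. access 40: HIT. Next use of 40: step 6. Cache: [40]
  5. access 38: MISS. Cache: [40 38]
  6. access 40: HIT. Next use of 40: step 7. Cache: [40 38]
  7. access 40: HIT. Next use of 40: step 8. Cache: [40 38]
  8. access 40: HIT. Next use of 40: step 9. Cache: [40 38]
  9. access 40: HIT. Next use of 40: step 12. Cache: [40 38]
  10. access 38: HIT. Next use of 38: step 11. Cache: [40 38]
  11. access 38: HIT. Next use of 38: step 14. Cache: [40 38]
  12. access 40: HIT. Next use of 40: step 13. Cache: [40 38]
  13. access 40: HIT. Next use of 40: step 17. Cache: [40 38]
  14. access 38: HIT. Next use of 38: never. Cache: [40 38]
  15. access 35: MISS, evict 38 (next use: never). Cache: [40 35]
  16. access 23: MISS, evict 35 (next use: step 23). Cache: [40 23]
  17. access 40: HIT. Next use of 40: step 18. Cache: [40 23]
  18. access 40: HIT. Next use of 40: step 19. Cache: [40 23]
  19. access 40: HIT. Next use of 40: step 20. Cache: [40 23]
  20. access 40: HIT. Next use of 40: step 22. Cache: [40 23]
  21. access 1: MISS, evict 23 (next use: step 24). Cache: [40 1]
  22. access 40: HIT. Next use of 40: step 25. Cache: [40 1]
  23. access 35: MISS, evict 1 (next use: step 26). Cache: [40 35]
  24. access 23: MISS, evict 35 (next use: step 28). Cache: [40 23]
  25. access 40: HIT. Next use of 40: never. Cache: [40 23]
  26. access 1: MISS, evict 40 (next use: never). Cache: [23 1]
  27. access 1: HIT. Next use of 1: step 29. Cache: [23 1]
  28. access 35: MISS, evict 23 (next use: never). Cache: [1 35]
  29. access 1: HIT. Next use of 1: step 30. Cache: [1 35]
  30. access 1: HIT. Next use of 1: step 31. Cache: [1 35]
  31. access 1: HIT. Next use of 1: step 32. Cache: [1 35]
  32. access 1: HIT. Next use of 1: step 35. Cache: [1 35]
  33. access 35: HIT. Next use of 35: step 34. Cache: [1 35]
  34. access 35: HIT. Next use of 35: never. Cache: [1 35]
  35. access 1: HIT. Next use of 1: never. Cache: [1 35]
Total: 26 hits, 9 misses, 7 evictions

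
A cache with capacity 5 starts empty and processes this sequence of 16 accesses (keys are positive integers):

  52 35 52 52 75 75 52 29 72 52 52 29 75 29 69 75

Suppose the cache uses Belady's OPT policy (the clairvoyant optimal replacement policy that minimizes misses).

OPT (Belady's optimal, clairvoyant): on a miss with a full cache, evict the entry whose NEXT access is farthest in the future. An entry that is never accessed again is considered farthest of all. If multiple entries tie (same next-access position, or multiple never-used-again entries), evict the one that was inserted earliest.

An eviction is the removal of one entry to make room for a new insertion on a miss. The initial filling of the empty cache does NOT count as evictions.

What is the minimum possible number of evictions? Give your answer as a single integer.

OPT (Belady) simulation (capacity=5):
  1. access 52: MISS. Cache: [52]
  2. access 35: MISS. Cache: [52 35]
  3. access 52: HIT. Next use of 52: step 4. Cache: [52 35]
  4. access 52: HIT. Next use of 52: step 7. Cache: [52 35]
  5. access 75: MISS. Cache: [52 35 75]
  6. access 75: HIT. Next use of 75: step 13. Cache: [52 35 75]
  7. access 52: HIT. Next use of 52: step 10. Cache: [52 35 75]
  8. access 29: MISS. Cache: [52 35 75 29]
  9. access 72: MISS. Cache: [52 35 75 29 72]
  10. access 52: HIT. Next use of 52: step 11. Cache: [52 35 75 29 72]
  11. access 52: HIT. Next use of 52: never. Cache: [52 35 75 29 72]
  12. access 29: HIT. Next use of 29: step 14. Cache: [52 35 75 29 72]
  13. access 75: HIT. Next use of 75: step 16. Cache: [52 35 75 29 72]
  14. access 29: HIT. Next use of 29: never. Cache: [52 35 75 29 72]
  15. access 69: MISS, evict 52 (next use: never). Cache: [35 75 29 72 69]
  16. access 75: HIT. Next use of 75: never. Cache: [35 75 29 72 69]
Total: 10 hits, 6 misses, 1 evictions

Answer: 1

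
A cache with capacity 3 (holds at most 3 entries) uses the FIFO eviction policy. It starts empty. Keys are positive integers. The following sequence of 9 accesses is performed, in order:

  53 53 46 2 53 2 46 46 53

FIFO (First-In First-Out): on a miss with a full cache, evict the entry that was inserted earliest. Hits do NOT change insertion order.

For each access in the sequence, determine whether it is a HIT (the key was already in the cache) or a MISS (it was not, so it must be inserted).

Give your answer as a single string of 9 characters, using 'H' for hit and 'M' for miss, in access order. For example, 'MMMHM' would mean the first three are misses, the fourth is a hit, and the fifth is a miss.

Answer: MHMMHHHHH

Derivation:
FIFO simulation (capacity=3):
  1. access 53: MISS. Cache (old->new): [53]
  2. access 53: HIT. Cache (old->new): [53]
  3. access 46: MISS. Cache (old->new): [53 46]
  4. access 2: MISS. Cache (old->new): [53 46 2]
  5. access 53: HIT. Cache (old->new): [53 46 2]
  6. access 2: HIT. Cache (old->new): [53 46 2]
  7. access 46: HIT. Cache (old->new): [53 46 2]
  8. access 46: HIT. Cache (old->new): [53 46 2]
  9. access 53: HIT. Cache (old->new): [53 46 2]
Total: 6 hits, 3 misses, 0 evictions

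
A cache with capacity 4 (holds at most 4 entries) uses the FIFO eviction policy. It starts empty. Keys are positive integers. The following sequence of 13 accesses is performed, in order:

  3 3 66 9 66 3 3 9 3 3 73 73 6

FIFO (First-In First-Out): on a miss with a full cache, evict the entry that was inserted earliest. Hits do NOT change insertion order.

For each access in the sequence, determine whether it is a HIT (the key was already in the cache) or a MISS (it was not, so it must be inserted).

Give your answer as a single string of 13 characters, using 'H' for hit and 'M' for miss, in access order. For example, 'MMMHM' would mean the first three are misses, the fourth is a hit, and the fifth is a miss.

Answer: MHMMHHHHHHMHM

Derivation:
FIFO simulation (capacity=4):
  1. access 3: MISS. Cache (old->new): [3]
  2. access 3: HIT. Cache (old->new): [3]
  3. access 66: MISS. Cache (old->new): [3 66]
  4. access 9: MISS. Cache (old->new): [3 66 9]
  5. access 66: HIT. Cache (old->new): [3 66 9]
  6. access 3: HIT. Cache (old->new): [3 66 9]
  7. access 3: HIT. Cache (old->new): [3 66 9]
  8. access 9: HIT. Cache (old->new): [3 66 9]
  9. access 3: HIT. Cache (old->new): [3 66 9]
  10. access 3: HIT. Cache (old->new): [3 66 9]
  11. access 73: MISS. Cache (old->new): [3 66 9 73]
  12. access 73: HIT. Cache (old->new): [3 66 9 73]
  13. access 6: MISS, evict 3. Cache (old->new): [66 9 73 6]
Total: 8 hits, 5 misses, 1 evictions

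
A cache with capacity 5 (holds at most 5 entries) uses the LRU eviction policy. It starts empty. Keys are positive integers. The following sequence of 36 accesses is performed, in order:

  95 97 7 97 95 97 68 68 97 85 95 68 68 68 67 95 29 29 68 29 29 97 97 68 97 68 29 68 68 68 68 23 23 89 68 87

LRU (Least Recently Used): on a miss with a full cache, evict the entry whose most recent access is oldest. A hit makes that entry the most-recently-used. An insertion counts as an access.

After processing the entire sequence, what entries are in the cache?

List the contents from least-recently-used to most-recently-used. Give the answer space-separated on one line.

Answer: 29 23 89 68 87

Derivation:
LRU simulation (capacity=5):
  1. access 95: MISS. Cache (LRU->MRU): [95]
  2. access 97: MISS. Cache (LRU->MRU): [95 97]
  3. access 7: MISS. Cache (LRU->MRU): [95 97 7]
  4. access 97: HIT. Cache (LRU->MRU): [95 7 97]
  5. access 95: HIT. Cache (LRU->MRU): [7 97 95]
  6. access 97: HIT. Cache (LRU->MRU): [7 95 97]
  7. access 68: MISS. Cache (LRU->MRU): [7 95 97 68]
  8. access 68: HIT. Cache (LRU->MRU): [7 95 97 68]
  9. access 97: HIT. Cache (LRU->MRU): [7 95 68 97]
  10. access 85: MISS. Cache (LRU->MRU): [7 95 68 97 85]
  11. access 95: HIT. Cache (LRU->MRU): [7 68 97 85 95]
  12. access 68: HIT. Cache (LRU->MRU): [7 97 85 95 68]
  13. access 68: HIT. Cache (LRU->MRU): [7 97 85 95 68]
  14. access 68: HIT. Cache (LRU->MRU): [7 97 85 95 68]
  15. access 67: MISS, evict 7. Cache (LRU->MRU): [97 85 95 68 67]
  16. access 95: HIT. Cache (LRU->MRU): [97 85 68 67 95]
  17. access 29: MISS, evict 97. Cache (LRU->MRU): [85 68 67 95 29]
  18. access 29: HIT. Cache (LRU->MRU): [85 68 67 95 29]
  19. access 68: HIT. Cache (LRU->MRU): [85 67 95 29 68]
  20. access 29: HIT. Cache (LRU->MRU): [85 67 95 68 29]
  21. access 29: HIT. Cache (LRU->MRU): [85 67 95 68 29]
  22. access 97: MISS, evict 85. Cache (LRU->MRU): [67 95 68 29 97]
  23. access 97: HIT. Cache (LRU->MRU): [67 95 68 29 97]
  24. access 68: HIT. Cache (LRU->MRU): [67 95 29 97 68]
  25. access 97: HIT. Cache (LRU->MRU): [67 95 29 68 97]
  26. access 68: HIT. Cache (LRU->MRU): [67 95 29 97 68]
  27. access 29: HIT. Cache (LRU->MRU): [67 95 97 68 29]
  28. access 68: HIT. Cache (LRU->MRU): [67 95 97 29 68]
  29. access 68: HIT. Cache (LRU->MRU): [67 95 97 29 68]
  30. access 68: HIT. Cache (LRU->MRU): [67 95 97 29 68]
  31. access 68: HIT. Cache (LRU->MRU): [67 95 97 29 68]
  32. access 23: MISS, evict 67. Cache (LRU->MRU): [95 97 29 68 23]
  33. access 23: HIT. Cache (LRU->MRU): [95 97 29 68 23]
  34. access 89: MISS, evict 95. Cache (LRU->MRU): [97 29 68 23 89]
  35. access 68: HIT. Cache (LRU->MRU): [97 29 23 89 68]
  36. access 87: MISS, evict 97. Cache (LRU->MRU): [29 23 89 68 87]
Total: 25 hits, 11 misses, 6 evictions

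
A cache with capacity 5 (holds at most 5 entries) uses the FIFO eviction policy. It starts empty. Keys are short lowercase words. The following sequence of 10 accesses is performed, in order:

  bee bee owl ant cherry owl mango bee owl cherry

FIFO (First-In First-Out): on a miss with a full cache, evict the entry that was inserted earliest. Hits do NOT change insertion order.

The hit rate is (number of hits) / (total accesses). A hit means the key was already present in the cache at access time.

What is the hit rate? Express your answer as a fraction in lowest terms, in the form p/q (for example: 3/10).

Answer: 1/2

Derivation:
FIFO simulation (capacity=5):
  1. access bee: MISS. Cache (old->new): [bee]
  2. access bee: HIT. Cache (old->new): [bee]
  3. access owl: MISS. Cache (old->new): [bee owl]
  4. access ant: MISS. Cache (old->new): [bee owl ant]
  5. access cherry: MISS. Cache (old->new): [bee owl ant cherry]
  6. access owl: HIT. Cache (old->new): [bee owl ant cherry]
  7. access mango: MISS. Cache (old->new): [bee owl ant cherry mango]
  8. access bee: HIT. Cache (old->new): [bee owl ant cherry mango]
  9. access owl: HIT. Cache (old->new): [bee owl ant cherry mango]
  10. access cherry: HIT. Cache (old->new): [bee owl ant cherry mango]
Total: 5 hits, 5 misses, 0 evictions

Hit rate = 5/10 = 1/2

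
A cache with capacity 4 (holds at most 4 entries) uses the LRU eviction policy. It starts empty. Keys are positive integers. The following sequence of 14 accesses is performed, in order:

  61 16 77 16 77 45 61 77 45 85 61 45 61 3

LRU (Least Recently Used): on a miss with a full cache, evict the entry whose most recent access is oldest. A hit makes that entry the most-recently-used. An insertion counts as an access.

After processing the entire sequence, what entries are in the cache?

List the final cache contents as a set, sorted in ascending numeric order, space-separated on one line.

Answer: 3 45 61 85

Derivation:
LRU simulation (capacity=4):
  1. access 61: MISS. Cache (LRU->MRU): [61]
  2. access 16: MISS. Cache (LRU->MRU): [61 16]
  3. access 77: MISS. Cache (LRU->MRU): [61 16 77]
  4. access 16: HIT. Cache (LRU->MRU): [61 77 16]
  5. access 77: HIT. Cache (LRU->MRU): [61 16 77]
  6. access 45: MISS. Cache (LRU->MRU): [61 16 77 45]
  7. access 61: HIT. Cache (LRU->MRU): [16 77 45 61]
  8. access 77: HIT. Cache (LRU->MRU): [16 45 61 77]
  9. access 45: HIT. Cache (LRU->MRU): [16 61 77 45]
  10. access 85: MISS, evict 16. Cache (LRU->MRU): [61 77 45 85]
  11. access 61: HIT. Cache (LRU->MRU): [77 45 85 61]
  12. access 45: HIT. Cache (LRU->MRU): [77 85 61 45]
  13. access 61: HIT. Cache (LRU->MRU): [77 85 45 61]
  14. access 3: MISS, evict 77. Cache (LRU->MRU): [85 45 61 3]
Total: 8 hits, 6 misses, 2 evictions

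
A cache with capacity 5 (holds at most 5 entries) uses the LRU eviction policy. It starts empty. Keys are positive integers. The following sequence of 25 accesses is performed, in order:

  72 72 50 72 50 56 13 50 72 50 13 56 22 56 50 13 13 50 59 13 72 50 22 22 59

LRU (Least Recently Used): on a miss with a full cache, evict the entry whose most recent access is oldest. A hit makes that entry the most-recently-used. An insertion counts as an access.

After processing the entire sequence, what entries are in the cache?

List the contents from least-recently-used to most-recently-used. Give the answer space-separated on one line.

LRU simulation (capacity=5):
  1. access 72: MISS. Cache (LRU->MRU): [72]
  2. access 72: HIT. Cache (LRU->MRU): [72]
  3. access 50: MISS. Cache (LRU->MRU): [72 50]
  4. access 72: HIT. Cache (LRU->MRU): [50 72]
  5. access 50: HIT. Cache (LRU->MRU): [72 50]
  6. access 56: MISS. Cache (LRU->MRU): [72 50 56]
  7. access 13: MISS. Cache (LRU->MRU): [72 50 56 13]
  8. access 50: HIT. Cache (LRU->MRU): [72 56 13 50]
  9. access 72: HIT. Cache (LRU->MRU): [56 13 50 72]
  10. access 50: HIT. Cache (LRU->MRU): [56 13 72 50]
  11. access 13: HIT. Cache (LRU->MRU): [56 72 50 13]
  12. access 56: HIT. Cache (LRU->MRU): [72 50 13 56]
  13. access 22: MISS. Cache (LRU->MRU): [72 50 13 56 22]
  14. access 56: HIT. Cache (LRU->MRU): [72 50 13 22 56]
  15. access 50: HIT. Cache (LRU->MRU): [72 13 22 56 50]
  16. access 13: HIT. Cache (LRU->MRU): [72 22 56 50 13]
  17. access 13: HIT. Cache (LRU->MRU): [72 22 56 50 13]
  18. access 50: HIT. Cache (LRU->MRU): [72 22 56 13 50]
  19. access 59: MISS, evict 72. Cache (LRU->MRU): [22 56 13 50 59]
  20. access 13: HIT. Cache (LRU->MRU): [22 56 50 59 13]
  21. access 72: MISS, evict 22. Cache (LRU->MRU): [56 50 59 13 72]
  22. access 50: HIT. Cache (LRU->MRU): [56 59 13 72 50]
  23. access 22: MISS, evict 56. Cache (LRU->MRU): [59 13 72 50 22]
  24. access 22: HIT. Cache (LRU->MRU): [59 13 72 50 22]
  25. access 59: HIT. Cache (LRU->MRU): [13 72 50 22 59]
Total: 17 hits, 8 misses, 3 evictions

Answer: 13 72 50 22 59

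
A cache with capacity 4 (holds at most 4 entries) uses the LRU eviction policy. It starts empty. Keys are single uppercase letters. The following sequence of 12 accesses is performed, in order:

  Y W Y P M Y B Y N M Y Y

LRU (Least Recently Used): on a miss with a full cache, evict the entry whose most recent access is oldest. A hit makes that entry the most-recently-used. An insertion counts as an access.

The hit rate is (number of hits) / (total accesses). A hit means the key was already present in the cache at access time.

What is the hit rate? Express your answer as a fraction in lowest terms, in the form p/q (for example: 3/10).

LRU simulation (capacity=4):
  1. access Y: MISS. Cache (LRU->MRU): [Y]
  2. access W: MISS. Cache (LRU->MRU): [Y W]
  3. access Y: HIT. Cache (LRU->MRU): [W Y]
  4. access P: MISS. Cache (LRU->MRU): [W Y P]
  5. access M: MISS. Cache (LRU->MRU): [W Y P M]
  6. access Y: HIT. Cache (LRU->MRU): [W P M Y]
  7. access B: MISS, evict W. Cache (LRU->MRU): [P M Y B]
  8. access Y: HIT. Cache (LRU->MRU): [P M B Y]
  9. access N: MISS, evict P. Cache (LRU->MRU): [M B Y N]
  10. access M: HIT. Cache (LRU->MRU): [B Y N M]
  11. access Y: HIT. Cache (LRU->MRU): [B N M Y]
  12. access Y: HIT. Cache (LRU->MRU): [B N M Y]
Total: 6 hits, 6 misses, 2 evictions

Hit rate = 6/12 = 1/2

Answer: 1/2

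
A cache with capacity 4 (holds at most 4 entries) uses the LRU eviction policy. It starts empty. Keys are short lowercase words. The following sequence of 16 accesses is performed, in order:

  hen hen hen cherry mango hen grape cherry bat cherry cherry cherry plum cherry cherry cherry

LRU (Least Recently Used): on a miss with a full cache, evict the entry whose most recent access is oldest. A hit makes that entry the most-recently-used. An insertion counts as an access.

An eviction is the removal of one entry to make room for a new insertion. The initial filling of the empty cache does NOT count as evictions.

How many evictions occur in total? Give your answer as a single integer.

LRU simulation (capacity=4):
  1. access hen: MISS. Cache (LRU->MRU): [hen]
  2. access hen: HIT. Cache (LRU->MRU): [hen]
  3. access hen: HIT. Cache (LRU->MRU): [hen]
  4. access cherry: MISS. Cache (LRU->MRU): [hen cherry]
  5. access mango: MISS. Cache (LRU->MRU): [hen cherry mango]
  6. access hen: HIT. Cache (LRU->MRU): [cherry mango hen]
  7. access grape: MISS. Cache (LRU->MRU): [cherry mango hen grape]
  8. access cherry: HIT. Cache (LRU->MRU): [mango hen grape cherry]
  9. access bat: MISS, evict mango. Cache (LRU->MRU): [hen grape cherry bat]
  10. access cherry: HIT. Cache (LRU->MRU): [hen grape bat cherry]
  11. access cherry: HIT. Cache (LRU->MRU): [hen grape bat cherry]
  12. access cherry: HIT. Cache (LRU->MRU): [hen grape bat cherry]
  13. access plum: MISS, evict hen. Cache (LRU->MRU): [grape bat cherry plum]
  14. access cherry: HIT. Cache (LRU->MRU): [grape bat plum cherry]
  15. access cherry: HIT. Cache (LRU->MRU): [grape bat plum cherry]
  16. access cherry: HIT. Cache (LRU->MRU): [grape bat plum cherry]
Total: 10 hits, 6 misses, 2 evictions

Answer: 2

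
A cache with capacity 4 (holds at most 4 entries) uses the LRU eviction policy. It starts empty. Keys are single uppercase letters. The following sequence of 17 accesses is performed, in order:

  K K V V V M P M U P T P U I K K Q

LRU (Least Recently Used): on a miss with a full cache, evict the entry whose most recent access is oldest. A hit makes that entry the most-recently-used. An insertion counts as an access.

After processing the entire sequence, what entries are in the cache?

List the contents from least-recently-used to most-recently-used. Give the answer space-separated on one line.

Answer: U I K Q

Derivation:
LRU simulation (capacity=4):
  1. access K: MISS. Cache (LRU->MRU): [K]
  2. access K: HIT. Cache (LRU->MRU): [K]
  3. access V: MISS. Cache (LRU->MRU): [K V]
  4. access V: HIT. Cache (LRU->MRU): [K V]
  5. access V: HIT. Cache (LRU->MRU): [K V]
  6. access M: MISS. Cache (LRU->MRU): [K V M]
  7. access P: MISS. Cache (LRU->MRU): [K V M P]
  8. access M: HIT. Cache (LRU->MRU): [K V P M]
  9. access U: MISS, evict K. Cache (LRU->MRU): [V P M U]
  10. access P: HIT. Cache (LRU->MRU): [V M U P]
  11. access T: MISS, evict V. Cache (LRU->MRU): [M U P T]
  12. access P: HIT. Cache (LRU->MRU): [M U T P]
  13. access U: HIT. Cache (LRU->MRU): [M T P U]
  14. access I: MISS, evict M. Cache (LRU->MRU): [T P U I]
  15. access K: MISS, evict T. Cache (LRU->MRU): [P U I K]
  16. access K: HIT. Cache (LRU->MRU): [P U I K]
  17. access Q: MISS, evict P. Cache (LRU->MRU): [U I K Q]
Total: 8 hits, 9 misses, 5 evictions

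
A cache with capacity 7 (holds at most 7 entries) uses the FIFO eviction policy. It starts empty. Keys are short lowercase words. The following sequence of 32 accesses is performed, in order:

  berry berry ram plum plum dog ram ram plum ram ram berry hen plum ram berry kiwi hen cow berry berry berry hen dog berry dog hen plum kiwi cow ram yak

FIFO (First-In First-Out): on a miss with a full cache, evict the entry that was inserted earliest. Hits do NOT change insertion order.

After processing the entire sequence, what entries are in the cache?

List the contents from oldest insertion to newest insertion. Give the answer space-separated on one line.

FIFO simulation (capacity=7):
  1. access berry: MISS. Cache (old->new): [berry]
  2. access berry: HIT. Cache (old->new): [berry]
  3. access ram: MISS. Cache (old->new): [berry ram]
  4. access plum: MISS. Cache (old->new): [berry ram plum]
  5. access plum: HIT. Cache (old->new): [berry ram plum]
  6. access dog: MISS. Cache (old->new): [berry ram plum dog]
  7. access ram: HIT. Cache (old->new): [berry ram plum dog]
  8. access ram: HIT. Cache (old->new): [berry ram plum dog]
  9. access plum: HIT. Cache (old->new): [berry ram plum dog]
  10. access ram: HIT. Cache (old->new): [berry ram plum dog]
  11. access ram: HIT. Cache (old->new): [berry ram plum dog]
  12. access berry: HIT. Cache (old->new): [berry ram plum dog]
  13. access hen: MISS. Cache (old->new): [berry ram plum dog hen]
  14. access plum: HIT. Cache (old->new): [berry ram plum dog hen]
  15. access ram: HIT. Cache (old->new): [berry ram plum dog hen]
  16. access berry: HIT. Cache (old->new): [berry ram plum dog hen]
  17. access kiwi: MISS. Cache (old->new): [berry ram plum dog hen kiwi]
  18. access hen: HIT. Cache (old->new): [berry ram plum dog hen kiwi]
  19. access cow: MISS. Cache (old->new): [berry ram plum dog hen kiwi cow]
  20. access berry: HIT. Cache (old->new): [berry ram plum dog hen kiwi cow]
  21. access berry: HIT. Cache (old->new): [berry ram plum dog hen kiwi cow]
  22. access berry: HIT. Cache (old->new): [berry ram plum dog hen kiwi cow]
  23. access hen: HIT. Cache (old->new): [berry ram plum dog hen kiwi cow]
  24. access dog: HIT. Cache (old->new): [berry ram plum dog hen kiwi cow]
  25. access berry: HIT. Cache (old->new): [berry ram plum dog hen kiwi cow]
  26. access dog: HIT. Cache (old->new): [berry ram plum dog hen kiwi cow]
  27. access hen: HIT. Cache (old->new): [berry ram plum dog hen kiwi cow]
  28. access plum: HIT. Cache (old->new): [berry ram plum dog hen kiwi cow]
  29. access kiwi: HIT. Cache (old->new): [berry ram plum dog hen kiwi cow]
  30. access cow: HIT. Cache (old->new): [berry ram plum dog hen kiwi cow]
  31. access ram: HIT. Cache (old->new): [berry ram plum dog hen kiwi cow]
  32. access yak: MISS, evict berry. Cache (old->new): [ram plum dog hen kiwi cow yak]
Total: 24 hits, 8 misses, 1 evictions

Answer: ram plum dog hen kiwi cow yak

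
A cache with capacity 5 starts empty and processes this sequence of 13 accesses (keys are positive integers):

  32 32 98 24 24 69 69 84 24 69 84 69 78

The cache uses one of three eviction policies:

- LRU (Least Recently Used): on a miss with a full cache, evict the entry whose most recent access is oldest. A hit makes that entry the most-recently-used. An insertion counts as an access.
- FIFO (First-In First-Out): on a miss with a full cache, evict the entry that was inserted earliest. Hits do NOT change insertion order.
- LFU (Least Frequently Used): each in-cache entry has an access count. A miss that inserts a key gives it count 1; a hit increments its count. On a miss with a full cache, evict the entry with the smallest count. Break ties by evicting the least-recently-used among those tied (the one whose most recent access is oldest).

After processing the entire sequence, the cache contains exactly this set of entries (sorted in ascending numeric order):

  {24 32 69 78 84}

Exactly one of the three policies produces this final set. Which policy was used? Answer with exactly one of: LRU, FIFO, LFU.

Simulating under each policy and comparing final sets:
  LRU: final set = {24 69 78 84 98} -> differs
  FIFO: final set = {24 69 78 84 98} -> differs
  LFU: final set = {24 32 69 78 84} -> MATCHES target
Only LFU produces the target set.

Answer: LFU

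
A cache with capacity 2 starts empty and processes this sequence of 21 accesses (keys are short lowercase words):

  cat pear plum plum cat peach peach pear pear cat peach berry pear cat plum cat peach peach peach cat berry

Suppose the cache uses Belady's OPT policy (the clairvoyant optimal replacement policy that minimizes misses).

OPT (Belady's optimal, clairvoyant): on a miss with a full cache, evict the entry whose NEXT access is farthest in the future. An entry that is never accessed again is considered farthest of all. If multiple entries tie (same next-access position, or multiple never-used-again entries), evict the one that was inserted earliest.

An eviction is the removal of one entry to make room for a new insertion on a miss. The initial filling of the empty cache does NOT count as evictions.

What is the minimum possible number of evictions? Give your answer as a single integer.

OPT (Belady) simulation (capacity=2):
  1. access cat: MISS. Cache: [cat]
  2. access pear: MISS. Cache: [cat pear]
  3. access plum: MISS, evict pear (next use: step 8). Cache: [cat plum]
  4. access plum: HIT. Next use of plum: step 15. Cache: [cat plum]
  5. access cat: HIT. Next use of cat: step 10. Cache: [cat plum]
  6. access peach: MISS, evict plum (next use: step 15). Cache: [cat peach]
  7. access peach: HIT. Next use of peach: step 11. Cache: [cat peach]
  8. access pear: MISS, evict peach (next use: step 11). Cache: [cat pear]
  9. access pear: HIT. Next use of pear: step 13. Cache: [cat pear]
  10. access cat: HIT. Next use of cat: step 14. Cache: [cat pear]
  11. access peach: MISS, evict cat (next use: step 14). Cache: [pear peach]
  12. access berry: MISS, evict peach (next use: step 17). Cache: [pear berry]
  13. access pear: HIT. Next use of pear: never. Cache: [pear berry]
  14. access cat: MISS, evict pear (next use: never). Cache: [berry cat]
  15. access plum: MISS, evict berry (next use: step 21). Cache: [cat plum]
  16. access cat: HIT. Next use of cat: step 20. Cache: [cat plum]
  17. access peach: MISS, evict plum (next use: never). Cache: [cat peach]
  18. access peach: HIT. Next use of peach: step 19. Cache: [cat peach]
  19. access peach: HIT. Next use of peach: never. Cache: [cat peach]
  20. access cat: HIT. Next use of cat: never. Cache: [cat peach]
  21. access berry: MISS, evict cat (next use: never). Cache: [peach berry]
Total: 10 hits, 11 misses, 9 evictions

Answer: 9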